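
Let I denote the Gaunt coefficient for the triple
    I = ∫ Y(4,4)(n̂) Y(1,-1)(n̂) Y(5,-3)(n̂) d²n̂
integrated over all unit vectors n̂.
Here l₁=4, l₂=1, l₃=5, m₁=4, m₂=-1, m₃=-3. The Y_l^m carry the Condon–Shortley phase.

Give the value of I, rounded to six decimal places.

-0.049106

Rules hold: Σm=0, L=10 even, 3≤5≤5.
N = 9·3·11 = 297
Δ = 0!·8!·2!/11! = 1/495
Racah Σ t=0..0: t=0:+1/576 = 1/576
⇒ 3j(4 1 5; 0 0 0)² = 5/99, sgn -1
Racah Σ t=0..0: t=0:+1/80640 = 1/80640
⇒ 3j(4 1 5; 4 -1 -3)² = 1/495, sgn +1
4πI² = N·(3j₀)²·(3jₘ)² = 1/33
I = -1·√(0.030303/4π) = -0.04910640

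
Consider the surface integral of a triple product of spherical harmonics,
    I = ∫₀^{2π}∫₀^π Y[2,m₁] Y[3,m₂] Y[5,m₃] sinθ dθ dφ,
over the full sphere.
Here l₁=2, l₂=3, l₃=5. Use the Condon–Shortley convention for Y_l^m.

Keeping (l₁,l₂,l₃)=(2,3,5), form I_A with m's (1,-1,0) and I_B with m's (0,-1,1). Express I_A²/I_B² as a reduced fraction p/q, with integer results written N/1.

Shared (l₁,l₂,l₃)=(2,3,5): N and (l;000)² cancel in I_A²/I_B².
A: Δ = 0!·4!·6!/11! = 1/2310; Racah Σ t=0..0: t=0:+1/288 = 1/288; ⇒ 3j(2 3 5; 1 -1 0)² = 5/231, sgn -1
B: Δ = 0!·4!·6!/11! = 1/2310; Racah Σ t=0..0: t=0:+1/192 = 1/192; ⇒ 3j(2 3 5; 0 -1 1)² = 3/77, sgn +1
I_A²/I_B² = (5/231)/(3/77) = 5/9

5/9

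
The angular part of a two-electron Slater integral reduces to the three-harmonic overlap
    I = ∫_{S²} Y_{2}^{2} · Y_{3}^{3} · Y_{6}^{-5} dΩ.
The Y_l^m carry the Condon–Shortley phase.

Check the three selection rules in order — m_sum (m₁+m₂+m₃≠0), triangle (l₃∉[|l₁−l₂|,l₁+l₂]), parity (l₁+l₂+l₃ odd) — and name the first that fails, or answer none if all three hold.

triangle

Σmᵢ = 0  ✓
l₃∈[|l₁−l₂|,l₁+l₂]=[1,5], have l₃=6  ✗
Σlᵢ = 11 ⇒ odd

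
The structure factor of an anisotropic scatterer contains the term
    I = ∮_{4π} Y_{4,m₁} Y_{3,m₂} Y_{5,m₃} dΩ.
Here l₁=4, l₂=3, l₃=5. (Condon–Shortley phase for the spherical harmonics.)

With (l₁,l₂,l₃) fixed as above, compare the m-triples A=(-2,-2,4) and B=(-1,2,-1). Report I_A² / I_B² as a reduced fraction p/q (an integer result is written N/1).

l's match ⇒ only the (l;m) 3-j factors differ between A and B.
A: triangle coeff Δ(4,3,5) = 1/180180; Σ_t [0,1]: t=0:+1/8640 t=1:−1/2880 = -1/4320; (3j)²=8/429 [(4 3 5; -2 -2 4)], sign=+1
B: triangle coeff Δ(4,3,5) = 1/180180; Σ_t [1,2]: t=1:−1/1152 t=2:+1/432 = 5/3456; (3j)²=625/36036 [(4 3 5; -1 2 -1)], sign=+1
I_A²/I_B² = (8/429)/(625/36036) = 672/625

672/625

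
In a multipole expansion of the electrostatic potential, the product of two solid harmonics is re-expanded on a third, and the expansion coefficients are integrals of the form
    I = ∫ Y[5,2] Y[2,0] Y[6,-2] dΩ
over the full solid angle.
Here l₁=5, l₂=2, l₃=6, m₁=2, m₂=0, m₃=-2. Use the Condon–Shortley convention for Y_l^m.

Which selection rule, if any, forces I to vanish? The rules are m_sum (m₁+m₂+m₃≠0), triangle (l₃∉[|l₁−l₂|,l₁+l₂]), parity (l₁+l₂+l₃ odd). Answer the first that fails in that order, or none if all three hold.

parity

m₁+m₂+m₃ = 2 + 0 − 2 = 0  ✓
triangle: |5−2|=3 ≤ l₃=6 ≤ 5+2=7  ✓
parity: l₁+l₂+l₃ = 13 is odd  ✗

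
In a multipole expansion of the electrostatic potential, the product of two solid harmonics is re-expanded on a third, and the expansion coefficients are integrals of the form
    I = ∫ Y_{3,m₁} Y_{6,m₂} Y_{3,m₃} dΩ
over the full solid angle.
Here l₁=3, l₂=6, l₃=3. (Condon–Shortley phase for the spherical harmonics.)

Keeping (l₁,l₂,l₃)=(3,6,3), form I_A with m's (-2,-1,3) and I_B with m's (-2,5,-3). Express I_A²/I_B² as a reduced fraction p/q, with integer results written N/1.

1/66

l's match ⇒ only the (l;m) 3-j factors differ between A and B.
A: triangle coeff Δ(3,6,3) = 1/12012; Σ_t [5,5]: t=5:−1/86400 = -1/86400; (3j)²=1/1716 [(3 6 3; -2 -1 3)], sign=-1
B: triangle coeff Δ(3,6,3) = 1/12012; Σ_t [5,5]: t=5:−1/86400 = -1/86400; (3j)²=1/26 [(3 6 3; -2 5 -3)], sign=-1
I_A²/I_B² = (1/1716)/(1/26) = 1/66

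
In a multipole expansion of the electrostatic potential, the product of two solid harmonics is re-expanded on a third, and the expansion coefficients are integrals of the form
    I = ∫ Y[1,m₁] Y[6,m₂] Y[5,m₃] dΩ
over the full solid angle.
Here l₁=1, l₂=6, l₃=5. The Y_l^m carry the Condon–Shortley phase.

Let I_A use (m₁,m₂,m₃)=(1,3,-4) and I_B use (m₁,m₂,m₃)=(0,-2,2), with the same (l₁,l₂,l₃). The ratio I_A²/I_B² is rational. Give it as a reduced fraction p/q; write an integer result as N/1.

3/32

l's match ⇒ only the (l;m) 3-j factors differ between A and B.
A: triangle coeff Δ(1,6,5) = 1/858; Σ_t [0,0]: t=0:+1/725760 = 1/725760; (3j)²=1/286 [(1 6 5; 1 3 -4)], sign=-1
B: triangle coeff Δ(1,6,5) = 1/858; Σ_t [1,1]: t=1:−1/30240 = -1/30240; (3j)²=16/429 [(1 6 5; 0 -2 2)], sign=+1
I_A²/I_B² = (1/286)/(16/429) = 3/32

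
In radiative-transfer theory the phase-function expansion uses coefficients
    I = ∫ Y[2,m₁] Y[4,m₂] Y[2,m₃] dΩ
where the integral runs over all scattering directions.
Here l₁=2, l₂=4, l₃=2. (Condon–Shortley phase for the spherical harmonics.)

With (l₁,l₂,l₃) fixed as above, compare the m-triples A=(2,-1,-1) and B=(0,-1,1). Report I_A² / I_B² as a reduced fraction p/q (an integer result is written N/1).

Same 2,4,2: normalisation and zero-m 3j drop out of the ratio.
A: Δ: 4! 0! 4! / 9! → 1/630; sum: t=0:+1/144 = 1/144; 3j²(2 4 2; 2 -1 -1) = Δ·Π!·Σ² = 1/126  (sign -1)
B: Δ: 4! 0! 4! / 9! → 1/630; sum: t=2:+1/24 = 1/24; 3j²(2 4 2; 0 -1 1) = Δ·Π!·Σ² = 1/21  (sign -1)
I_A²/I_B² = (1/126)/(1/21) = 1/6

1/6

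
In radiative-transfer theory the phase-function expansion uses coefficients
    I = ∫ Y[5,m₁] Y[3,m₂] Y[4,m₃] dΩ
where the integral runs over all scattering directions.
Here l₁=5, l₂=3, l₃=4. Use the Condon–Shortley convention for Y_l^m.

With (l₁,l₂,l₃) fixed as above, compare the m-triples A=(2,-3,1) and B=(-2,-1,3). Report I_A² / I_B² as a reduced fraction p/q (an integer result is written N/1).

375/343

l's match ⇒ only the (l;m) 3-j factors differ between A and B.
A: triangle coeff Δ(5,3,4) = 1/180180; Σ_t [0,0]: t=0:+1/1728 = 1/1728; (3j)²=25/858 [(5 3 4; 2 -3 1)], sign=-1
B: triangle coeff Δ(5,3,4) = 1/180180; Σ_t [1,2]: t=1:−1/4320 t=2:+1/960 = 7/8640; (3j)²=343/12870 [(5 3 4; -2 -1 3)], sign=-1
I_A²/I_B² = (25/858)/(343/12870) = 375/343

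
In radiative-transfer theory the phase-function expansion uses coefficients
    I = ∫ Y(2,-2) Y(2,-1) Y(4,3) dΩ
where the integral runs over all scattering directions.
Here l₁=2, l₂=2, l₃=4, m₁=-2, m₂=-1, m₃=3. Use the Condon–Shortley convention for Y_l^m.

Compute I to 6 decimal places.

m-sum 0 ✓  L=8 even ✓  0≤4≤4 ✓
Π(2lᵢ+1) = 5×5×9 = 225
triangle coeff Δ(2,2,4) = 1/630
Σ_t [0,0]: t=0:+1/16 = 1/16
(3j)²=2/35 [(2 2 4; 0 0 0)], sign=+1
Σ_t [0,0]: t=0:+1/144 = 1/144
(3j)²=1/18 [(2 2 4; -2 -1 3)], sign=-1
⇒ 4πI² = 5/7
I = (-1)√(5/7/(4π)) = -0.23841361

-0.238414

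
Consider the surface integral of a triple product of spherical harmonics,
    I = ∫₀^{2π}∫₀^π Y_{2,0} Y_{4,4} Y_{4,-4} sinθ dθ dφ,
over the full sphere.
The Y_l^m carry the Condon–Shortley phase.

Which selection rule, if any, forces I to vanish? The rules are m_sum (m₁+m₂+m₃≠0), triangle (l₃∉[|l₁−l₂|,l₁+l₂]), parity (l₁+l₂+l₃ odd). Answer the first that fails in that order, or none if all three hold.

none

azimuthal sum: 0 + 4 − 4 = 0  ✓
2 ≤ 4 ≤ 6 (triangle on l)  ✓
L = 2 + 4 + 4 = 10 (even)  ✓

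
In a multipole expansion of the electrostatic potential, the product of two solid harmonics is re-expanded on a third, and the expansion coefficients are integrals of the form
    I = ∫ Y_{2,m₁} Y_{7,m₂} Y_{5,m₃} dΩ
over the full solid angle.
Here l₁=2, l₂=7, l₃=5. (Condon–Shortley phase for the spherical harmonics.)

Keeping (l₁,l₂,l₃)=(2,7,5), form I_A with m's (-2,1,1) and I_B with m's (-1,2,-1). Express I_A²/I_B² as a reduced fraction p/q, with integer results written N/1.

Same 2,7,5: normalisation and zero-m 3j drop out of the ratio.
A: Δ: 4! 0! 10! / 15! → 1/15015; sum: t=4:+1/414720 = 1/414720; 3j²(2 7 5; -2 1 1) = Δ·Π!·Σ² = 2/429  (sign +1)
B: Δ: 4! 0! 10! / 15! → 1/15015; sum: t=3:−1/103680 = -1/103680; 3j²(2 7 5; -1 2 -1) = Δ·Π!·Σ² = 4/143  (sign -1)
I_A²/I_B² = (2/429)/(4/143) = 1/6

1/6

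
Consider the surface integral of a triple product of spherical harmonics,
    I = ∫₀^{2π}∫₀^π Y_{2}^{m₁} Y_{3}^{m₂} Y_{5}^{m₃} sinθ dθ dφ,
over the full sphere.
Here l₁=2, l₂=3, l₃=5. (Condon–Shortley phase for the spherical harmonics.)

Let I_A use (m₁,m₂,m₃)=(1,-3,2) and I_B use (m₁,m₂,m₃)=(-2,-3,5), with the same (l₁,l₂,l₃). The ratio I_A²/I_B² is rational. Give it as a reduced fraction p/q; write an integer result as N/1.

1/30

l's match ⇒ only the (l;m) 3-j factors differ between A and B.
A: triangle coeff Δ(2,3,5) = 1/2310; Σ_t [0,0]: t=0:+1/4320 = 1/4320; (3j)²=1/330 [(2 3 5; 1 -3 2)], sign=-1
B: triangle coeff Δ(2,3,5) = 1/2310; Σ_t [0,0]: t=0:+1/17280 = 1/17280; (3j)²=1/11 [(2 3 5; -2 -3 5)], sign=+1
I_A²/I_B² = (1/330)/(1/11) = 1/30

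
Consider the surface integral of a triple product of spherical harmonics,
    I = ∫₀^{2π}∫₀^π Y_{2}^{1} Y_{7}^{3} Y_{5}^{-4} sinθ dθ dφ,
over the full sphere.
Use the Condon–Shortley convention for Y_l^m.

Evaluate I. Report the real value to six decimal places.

m-sum 0 ✓  L=14 even ✓  5≤5≤9 ✓
Π(2lᵢ+1) = 5×15×11 = 825
triangle coeff Δ(2,7,5) = 1/15015
Σ_t [2,2]: t=2:+1/57600 = 1/57600
(3j)²=21/715 [(2 7 5; 0 0 0)], sign=-1
Σ_t [1,1]: t=1:−1/2177280 = -1/2177280
(3j)²=8/3003 [(2 7 5; 1 3 -4)], sign=+1
⇒ 4πI² = 120/1859
I = (-1)√(120/1859/(4π)) = -0.07167142

-0.071671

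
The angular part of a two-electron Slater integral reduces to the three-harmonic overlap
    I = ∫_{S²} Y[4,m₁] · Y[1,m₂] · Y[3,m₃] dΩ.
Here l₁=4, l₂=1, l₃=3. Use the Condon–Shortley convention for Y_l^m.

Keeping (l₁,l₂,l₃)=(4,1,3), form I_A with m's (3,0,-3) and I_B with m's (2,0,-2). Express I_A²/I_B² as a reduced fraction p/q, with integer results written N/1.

7/12

Same 4,1,3: normalisation and zero-m 3j drop out of the ratio.
A: Δ: 2! 6! 0! / 9! → 1/252; sum: t=1:−1/720 = -1/720; 3j²(4 1 3; 3 0 -3) = Δ·Π!·Σ² = 1/36  (sign -1)
B: Δ: 2! 6! 0! / 9! → 1/252; sum: t=1:−1/120 = -1/120; 3j²(4 1 3; 2 0 -2) = Δ·Π!·Σ² = 1/21  (sign +1)
I_A²/I_B² = (1/36)/(1/21) = 7/12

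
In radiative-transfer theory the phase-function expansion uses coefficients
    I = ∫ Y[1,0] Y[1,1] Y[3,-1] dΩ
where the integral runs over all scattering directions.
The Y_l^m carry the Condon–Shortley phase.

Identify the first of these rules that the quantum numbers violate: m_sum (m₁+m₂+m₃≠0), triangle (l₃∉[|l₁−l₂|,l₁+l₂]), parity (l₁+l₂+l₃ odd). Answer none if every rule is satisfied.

Σmᵢ = 0  ✓
l₃∈[|l₁−l₂|,l₁+l₂]=[0,2], have l₃=3  ✗
Σlᵢ = 5 ⇒ odd

triangle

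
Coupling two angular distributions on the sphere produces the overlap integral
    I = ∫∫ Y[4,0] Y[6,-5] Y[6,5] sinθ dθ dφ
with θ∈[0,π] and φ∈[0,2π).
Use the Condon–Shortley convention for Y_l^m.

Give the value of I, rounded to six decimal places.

Rules hold: Σm=0, L=16 even, 2≤6≤10.
N = 9·13·13 = 1521
Δ = 4!·4!·8!/17! = 1/15315300
Racah Σ t=0..4: t=0:+1/829440 t=1:−1/25920 t=2:+1/9216 t=3:−1/25920 t=4:+1/829440 = 7/207360
⇒ 3j(4 6 6; 0 0 0)² = 28/2431, sgn +1
Racah Σ t=0..1: t=0:+1/2903040 t=1:−1/1451520 = -1/2903040
⇒ 3j(4 6 6; 0 -5 5)² = 11/1547, sgn +1
4πI² = N·(3j₀)²·(3jₘ)² = 36/289
I = +1·√(0.124567/4π) = 0.09956287

0.099563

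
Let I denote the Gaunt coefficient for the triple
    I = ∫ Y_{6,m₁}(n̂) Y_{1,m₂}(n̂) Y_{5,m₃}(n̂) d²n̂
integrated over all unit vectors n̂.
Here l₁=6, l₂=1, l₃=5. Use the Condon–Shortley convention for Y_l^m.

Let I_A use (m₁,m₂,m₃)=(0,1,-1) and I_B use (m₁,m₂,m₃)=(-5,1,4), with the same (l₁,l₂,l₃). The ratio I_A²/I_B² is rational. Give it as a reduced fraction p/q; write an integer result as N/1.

3/11

Shared (l₁,l₂,l₃)=(6,1,5): N and (l;000)² cancel in I_A²/I_B².
A: Δ = 2!·10!·0!/13! = 1/858; Racah Σ t=2..2: t=2:+1/34560 = 1/34560; ⇒ 3j(6 1 5; 0 1 -1)² = 5/286, sgn +1
B: Δ = 2!·10!·0!/13! = 1/858; Racah Σ t=2..2: t=2:+1/725760 = 1/725760; ⇒ 3j(6 1 5; -5 1 4)² = 5/78, sgn -1
I_A²/I_B² = (5/286)/(5/78) = 3/11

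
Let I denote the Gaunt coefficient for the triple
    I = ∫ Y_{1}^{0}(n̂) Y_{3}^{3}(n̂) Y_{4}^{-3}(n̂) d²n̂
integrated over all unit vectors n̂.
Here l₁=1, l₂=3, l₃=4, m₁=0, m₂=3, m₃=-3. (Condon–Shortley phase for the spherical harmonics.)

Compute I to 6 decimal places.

Checks pass: Σm=0; 8 even; l₃=4∈[2,4].
(2·1+1)(2·3+1)(2·4+1) = 189
Δ: 0! 2! 6! / 9! → 1/252
sum: t=0:+1/36 = 1/36
3j²(1 3 4; 0 0 0) = Δ·Π!·Σ² = 4/63  (sign +1)
sum: t=0:+1/720 = 1/720
3j²(1 3 4; 0 3 -3) = Δ·Π!·Σ² = 1/36  (sign -1)
combine: 4πI² = 189·4/63·1/36 = 1/3
take √, sign -1: I = -0.16286750

-0.162868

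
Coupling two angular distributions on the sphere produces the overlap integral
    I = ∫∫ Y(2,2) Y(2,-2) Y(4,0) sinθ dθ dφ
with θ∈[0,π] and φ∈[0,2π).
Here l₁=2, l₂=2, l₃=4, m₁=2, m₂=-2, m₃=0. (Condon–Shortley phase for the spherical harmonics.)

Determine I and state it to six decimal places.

Rules hold: Σm=0, L=8 even, 0≤4≤4.
N = 5·5·9 = 225
Δ = 0!·4!·4!/9! = 1/630
Racah Σ t=0..0: t=0:+1/16 = 1/16
⇒ 3j(2 2 4; 0 0 0)² = 2/35, sgn +1
Racah Σ t=0..0: t=0:+1/576 = 1/576
⇒ 3j(2 2 4; 2 -2 0)² = 1/630, sgn +1
4πI² = N·(3j₀)²·(3jₘ)² = 1/49
I = +1·√(0.0204082/4π) = 0.04029926

0.040299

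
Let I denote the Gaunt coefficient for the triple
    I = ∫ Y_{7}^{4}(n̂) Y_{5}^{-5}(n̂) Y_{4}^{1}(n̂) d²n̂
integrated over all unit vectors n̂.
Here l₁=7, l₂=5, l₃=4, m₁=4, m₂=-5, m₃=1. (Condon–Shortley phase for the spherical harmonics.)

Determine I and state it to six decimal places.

Checks pass: Σm=0; 16 even; l₃=4∈[2,12].
(2·7+1)(2·5+1)(2·4+1) = 1485
Δ: 8! 6! 2! / 17! → 1/6126120
sum: t=3:−1/69120 t=4:+1/20736 t=5:−1/69120 = 1/51840
3j²(7 5 4; 0 0 0) = Δ·Π!·Σ² = 280/21879  (sign +1)
sum: t=0:+1/2903040 = 1/2903040
3j²(7 5 4; 4 -5 1) = Δ·Π!·Σ² = 75/6188  (sign -1)
combine: 4πI² = 1485·280/21879·75/6188 = 11250/48841
take √, sign -1: I = -0.13538765

-0.135388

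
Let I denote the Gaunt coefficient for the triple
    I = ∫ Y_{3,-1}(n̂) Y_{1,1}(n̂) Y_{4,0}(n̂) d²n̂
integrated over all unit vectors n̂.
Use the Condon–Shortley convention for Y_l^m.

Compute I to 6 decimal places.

Rules hold: Σm=0, L=8 even, 2≤4≤4.
N = 7·3·9 = 189
Δ = 0!·6!·2!/9! = 1/252
Racah Σ t=0..0: t=0:+1/36 = 1/36
⇒ 3j(3 1 4; 0 0 0)² = 4/63, sgn +1
Racah Σ t=0..0: t=0:+1/96 = 1/96
⇒ 3j(3 1 4; -1 1 0)² = 1/42, sgn +1
4πI² = N·(3j₀)²·(3jₘ)² = 2/7
I = +1·√(0.285714/4π) = 0.15078601

0.150786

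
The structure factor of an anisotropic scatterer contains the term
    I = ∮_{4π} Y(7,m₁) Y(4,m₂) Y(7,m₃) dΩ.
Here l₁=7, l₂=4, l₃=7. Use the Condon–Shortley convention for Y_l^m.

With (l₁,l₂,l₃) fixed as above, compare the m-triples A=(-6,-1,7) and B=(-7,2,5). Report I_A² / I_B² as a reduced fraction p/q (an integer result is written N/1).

13/9

Same 7,4,7: normalisation and zero-m 3j drop out of the ratio.
A: Δ: 4! 10! 4! / 19! → 1/58198140; sum: t=3:−1/522547200 = -1/522547200; 3j²(7 4 7; -6 -1 7) = Δ·Π!·Σ² = 143/5814  (sign -1)
B: Δ: 4! 10! 4! / 19! → 1/58198140; sum: t=4:+1/348364800 = 1/348364800; 3j²(7 4 7; -7 2 5) = Δ·Π!·Σ² = 11/646  (sign +1)
I_A²/I_B² = (143/5814)/(11/646) = 13/9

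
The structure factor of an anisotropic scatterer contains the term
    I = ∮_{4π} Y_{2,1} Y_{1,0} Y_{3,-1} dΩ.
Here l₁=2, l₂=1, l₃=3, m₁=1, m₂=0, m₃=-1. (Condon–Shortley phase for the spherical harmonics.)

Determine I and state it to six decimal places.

Checks pass: Σm=0; 6 even; l₃=3∈[1,3].
(2·2+1)(2·1+1)(2·3+1) = 105
Δ: 0! 4! 2! / 7! → 1/105
sum: t=0:+1/4 = 1/4
3j²(2 1 3; 0 0 0) = Δ·Π!·Σ² = 3/35  (sign -1)
sum: t=0:+1/6 = 1/6
3j²(2 1 3; 1 0 -1) = Δ·Π!·Σ² = 8/105  (sign +1)
combine: 4πI² = 105·3/35·8/105 = 24/35
take √, sign -1: I = -0.23359668

-0.233597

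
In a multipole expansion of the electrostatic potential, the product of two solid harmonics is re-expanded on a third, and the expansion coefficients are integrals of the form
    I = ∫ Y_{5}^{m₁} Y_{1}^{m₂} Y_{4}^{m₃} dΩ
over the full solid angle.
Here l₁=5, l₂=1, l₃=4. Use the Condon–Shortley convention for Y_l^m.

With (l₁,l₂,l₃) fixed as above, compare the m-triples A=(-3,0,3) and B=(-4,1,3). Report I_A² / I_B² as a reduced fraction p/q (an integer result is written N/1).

Same 5,1,4: normalisation and zero-m 3j drop out of the ratio.
A: Δ: 2! 8! 0! / 11! → 1/495; sum: t=1:−1/5040 = -1/5040; 3j²(5 1 4; -3 0 3) = Δ·Π!·Σ² = 16/495  (sign +1)
B: Δ: 2! 8! 0! / 11! → 1/495; sum: t=2:+1/10080 = 1/10080; 3j²(5 1 4; -4 1 3) = Δ·Π!·Σ² = 4/55  (sign -1)
I_A²/I_B² = (16/495)/(4/55) = 4/9

4/9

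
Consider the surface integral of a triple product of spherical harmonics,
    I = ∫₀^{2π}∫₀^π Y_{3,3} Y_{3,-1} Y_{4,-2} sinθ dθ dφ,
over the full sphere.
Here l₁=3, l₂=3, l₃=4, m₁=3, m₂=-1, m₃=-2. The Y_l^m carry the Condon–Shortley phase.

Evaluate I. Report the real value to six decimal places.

m-sum 0 ✓  L=10 even ✓  0≤4≤6 ✓
Π(2lᵢ+1) = 7×7×9 = 441
triangle coeff Δ(3,3,4) = 1/34650
Σ_t [0,2]: t=0:+1/72 t=1:−1/16 t=2:+1/72 = -5/144
(3j)²=2/77 [(3 3 4; 0 0 0)], sign=-1
Σ_t [0,0]: t=0:+1/192 = 1/192
(3j)²=3/77 [(3 3 4; 3 -1 -2)], sign=+1
⇒ 4πI² = 54/121
I = (-1)√(54/121/(4π)) = -0.18845135

-0.188451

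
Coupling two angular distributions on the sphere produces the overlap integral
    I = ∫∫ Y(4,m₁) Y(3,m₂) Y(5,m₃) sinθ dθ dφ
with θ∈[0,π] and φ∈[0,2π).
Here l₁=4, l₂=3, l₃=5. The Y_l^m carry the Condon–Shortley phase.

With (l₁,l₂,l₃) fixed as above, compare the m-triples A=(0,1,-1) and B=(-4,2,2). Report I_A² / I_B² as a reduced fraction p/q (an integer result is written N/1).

Same 4,3,5: normalisation and zero-m 3j drop out of the ratio.
A: Δ: 2! 6! 4! / 13! → 1/180180; sum: t=0:+1/2304 t=1:−1/216 t=2:+1/384 = -11/6912; 3j²(4 3 5; 0 1 -1) = Δ·Π!·Σ² = 11/1638  (sign -1)
B: Δ: 2! 6! 4! / 13! → 1/180180; sum: t=2:+1/8640 = 1/8640; 3j²(4 3 5; -4 2 2) = Δ·Π!·Σ² = 14/1287  (sign -1)
I_A²/I_B² = (11/1638)/(14/1287) = 121/196

121/196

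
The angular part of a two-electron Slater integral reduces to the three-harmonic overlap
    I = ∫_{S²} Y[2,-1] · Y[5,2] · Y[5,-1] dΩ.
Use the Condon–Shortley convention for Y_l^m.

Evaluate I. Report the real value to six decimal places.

0.104819

Rules hold: Σm=0, L=12 even, 3≤5≤7.
N = 5·11·11 = 605
Δ = 2!·2!·8!/13! = 1/38610
Racah Σ t=0..2: t=0:+1/2880 t=1:−1/576 t=2:+1/2880 = -1/960
⇒ 3j(2 5 5; 0 0 0)² = 10/429, sgn +1
Racah Σ t=1..2: t=1:−1/2880 t=2:+1/1440 = 1/2880
⇒ 3j(2 5 5; -1 2 -1)² = 7/715, sgn +1
4πI² = N·(3j₀)²·(3jₘ)² = 70/507
I = +1·√(0.138067/4π) = 0.10481902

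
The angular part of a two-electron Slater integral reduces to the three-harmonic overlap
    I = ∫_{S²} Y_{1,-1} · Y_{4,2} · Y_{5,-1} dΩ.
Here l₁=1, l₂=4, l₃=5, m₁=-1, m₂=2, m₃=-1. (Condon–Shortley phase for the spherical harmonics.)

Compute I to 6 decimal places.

-0.120286

m-sum 0 ✓  L=10 even ✓  3≤5≤5 ✓
Π(2lᵢ+1) = 3×9×11 = 297
triangle coeff Δ(1,4,5) = 1/495
Σ_t [0,0]: t=0:+1/576 = 1/576
(3j)²=5/99 [(1 4 5; 0 0 0)], sign=-1
Σ_t [0,0]: t=0:+1/2880 = 1/2880
(3j)²=2/165 [(1 4 5; -1 2 -1)], sign=+1
⇒ 4πI² = 2/11
I = (-1)√(2/11/(4π)) = -0.12028562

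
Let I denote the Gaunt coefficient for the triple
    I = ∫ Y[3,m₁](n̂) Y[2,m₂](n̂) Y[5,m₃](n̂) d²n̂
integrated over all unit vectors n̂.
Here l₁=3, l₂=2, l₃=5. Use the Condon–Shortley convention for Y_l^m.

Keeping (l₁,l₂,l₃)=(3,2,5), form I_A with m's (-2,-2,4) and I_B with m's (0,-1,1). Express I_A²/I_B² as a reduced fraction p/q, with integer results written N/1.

Shared (l₁,l₂,l₃)=(3,2,5): N and (l;000)² cancel in I_A²/I_B².
A: Δ = 0!·6!·4!/11! = 1/2310; Racah Σ t=0..0: t=0:+1/2880 = 1/2880; ⇒ 3j(3 2 5; -2 -2 4)² = 3/55, sgn -1
B: Δ = 0!·6!·4!/11! = 1/2310; Racah Σ t=0..0: t=0:+1/216 = 1/216; ⇒ 3j(3 2 5; 0 -1 1)² = 8/231, sgn +1
I_A²/I_B² = (3/55)/(8/231) = 63/40

63/40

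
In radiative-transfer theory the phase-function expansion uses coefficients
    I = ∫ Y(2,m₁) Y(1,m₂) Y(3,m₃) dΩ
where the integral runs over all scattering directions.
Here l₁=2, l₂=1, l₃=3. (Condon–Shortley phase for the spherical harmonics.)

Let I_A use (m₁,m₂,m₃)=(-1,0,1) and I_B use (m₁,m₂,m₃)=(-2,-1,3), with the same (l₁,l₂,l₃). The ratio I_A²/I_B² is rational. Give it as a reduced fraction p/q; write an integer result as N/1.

l's match ⇒ only the (l;m) 3-j factors differ between A and B.
A: triangle coeff Δ(2,1,3) = 1/105; Σ_t [0,0]: t=0:+1/6 = 1/6; (3j)²=8/105 [(2 1 3; -1 0 1)], sign=+1
B: triangle coeff Δ(2,1,3) = 1/105; Σ_t [0,0]: t=0:+1/48 = 1/48; (3j)²=1/7 [(2 1 3; -2 -1 3)], sign=+1
I_A²/I_B² = (8/105)/(1/7) = 8/15

8/15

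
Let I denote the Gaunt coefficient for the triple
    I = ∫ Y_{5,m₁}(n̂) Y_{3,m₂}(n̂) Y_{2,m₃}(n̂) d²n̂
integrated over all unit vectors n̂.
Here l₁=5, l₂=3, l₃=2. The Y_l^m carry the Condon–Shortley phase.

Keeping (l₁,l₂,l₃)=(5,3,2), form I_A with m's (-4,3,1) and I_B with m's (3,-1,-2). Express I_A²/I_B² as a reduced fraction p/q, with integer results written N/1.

Shared (l₁,l₂,l₃)=(5,3,2): N and (l;000)² cancel in I_A²/I_B².
A: Δ = 6!·4!·0!/11! = 1/2310; Racah Σ t=6..6: t=6:+1/4320 = 1/4320; ⇒ 3j(5 3 2; -4 3 1)² = 2/55, sgn -1
B: Δ = 6!·4!·0!/11! = 1/2310; Racah Σ t=2..2: t=2:+1/1152 = 1/1152; ⇒ 3j(5 3 2; 3 -1 -2)² = 1/33, sgn +1
I_A²/I_B² = (2/55)/(1/33) = 6/5

6/5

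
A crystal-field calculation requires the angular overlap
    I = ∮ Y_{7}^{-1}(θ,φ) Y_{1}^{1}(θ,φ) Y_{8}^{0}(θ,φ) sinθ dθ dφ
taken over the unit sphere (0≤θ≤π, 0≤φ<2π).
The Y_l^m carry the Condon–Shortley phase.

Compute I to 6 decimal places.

0.161907

Checks pass: Σm=0; 16 even; l₃=8∈[6,8].
(2·7+1)(2·1+1)(2·8+1) = 765
Δ: 0! 14! 2! / 17! → 1/2040
sum: t=0:+1/25401600 = 1/25401600
3j²(7 1 8; 0 0 0) = Δ·Π!·Σ² = 8/255  (sign +1)
sum: t=0:+1/58060800 = 1/58060800
3j²(7 1 8; -1 1 0) = Δ·Π!·Σ² = 7/510  (sign +1)
combine: 4πI² = 765·8/255·7/510 = 28/85
take √, sign +1: I = 0.16190663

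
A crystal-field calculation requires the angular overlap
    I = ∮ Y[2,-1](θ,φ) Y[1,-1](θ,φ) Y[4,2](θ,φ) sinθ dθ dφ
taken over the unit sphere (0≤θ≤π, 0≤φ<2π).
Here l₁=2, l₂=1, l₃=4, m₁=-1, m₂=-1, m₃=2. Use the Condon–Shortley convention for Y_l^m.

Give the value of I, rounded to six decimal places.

0.000000

l₃=4 ∉ [1,3] — triangle fails ⇒ I = 0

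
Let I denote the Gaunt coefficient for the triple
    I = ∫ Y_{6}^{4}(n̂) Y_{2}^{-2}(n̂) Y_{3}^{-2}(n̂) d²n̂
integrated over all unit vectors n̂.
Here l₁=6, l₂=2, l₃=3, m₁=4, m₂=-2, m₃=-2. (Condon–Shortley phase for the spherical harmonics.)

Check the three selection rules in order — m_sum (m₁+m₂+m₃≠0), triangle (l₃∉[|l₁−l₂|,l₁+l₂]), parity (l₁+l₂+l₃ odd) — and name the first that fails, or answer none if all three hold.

m₁+m₂+m₃ = 4 − 2 − 2 = 0  ✓
triangle: |6−2|=4 ≤ l₃=3 ≤ 6+2=8  ✗
parity: l₁+l₂+l₃ = 11 is odd

triangle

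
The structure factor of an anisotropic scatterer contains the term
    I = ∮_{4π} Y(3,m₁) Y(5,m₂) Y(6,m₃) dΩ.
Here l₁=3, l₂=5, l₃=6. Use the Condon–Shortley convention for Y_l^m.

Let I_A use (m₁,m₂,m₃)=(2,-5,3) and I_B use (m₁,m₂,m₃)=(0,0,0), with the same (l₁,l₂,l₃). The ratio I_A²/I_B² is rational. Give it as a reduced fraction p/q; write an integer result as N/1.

Shared (l₁,l₂,l₃)=(3,5,6): N and (l;000)² cancel in I_A²/I_B².
A: Δ = 2!·4!·8!/15! = 1/675675; Racah Σ t=0..0: t=0:+1/483840 = 1/483840; ⇒ 3j(3 5 6; 2 -5 3)² = 6/1001, sgn -1
B: Δ = 2!·4!·8!/15! = 1/675675; Racah Σ t=0..2: t=0:+1/8640 t=1:−1/2304 t=2:+1/8640 = -7/34560; ⇒ 3j(3 5 6; 0 0 0)² = 7/429, sgn -1
I_A²/I_B² = (6/1001)/(7/429) = 18/49

18/49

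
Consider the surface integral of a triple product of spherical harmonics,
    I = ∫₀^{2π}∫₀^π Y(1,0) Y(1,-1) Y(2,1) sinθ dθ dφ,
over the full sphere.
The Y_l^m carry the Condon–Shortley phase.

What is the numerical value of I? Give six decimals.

-0.218510

Rules hold: Σm=0, L=4 even, 0≤2≤2.
N = 3·3·5 = 45
Δ = 0!·2!·2!/5! = 1/30
Racah Σ t=0..0: t=0:+1/1 = 1/1
⇒ 3j(1 1 2; 0 0 0)² = 2/15, sgn +1
Racah Σ t=0..0: t=0:+1/2 = 1/2
⇒ 3j(1 1 2; 0 -1 1)² = 1/10, sgn -1
4πI² = N·(3j₀)²·(3jₘ)² = 3/5
I = -1·√(0.6/4π) = -0.21850969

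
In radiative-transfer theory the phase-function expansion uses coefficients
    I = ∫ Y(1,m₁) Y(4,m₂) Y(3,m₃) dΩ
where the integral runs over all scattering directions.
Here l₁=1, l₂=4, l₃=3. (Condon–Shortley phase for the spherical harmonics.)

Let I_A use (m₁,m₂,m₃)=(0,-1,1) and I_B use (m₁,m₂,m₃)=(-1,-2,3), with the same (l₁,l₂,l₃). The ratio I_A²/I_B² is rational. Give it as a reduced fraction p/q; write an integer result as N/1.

15/1

Shared (l₁,l₂,l₃)=(1,4,3): N and (l;000)² cancel in I_A²/I_B².
A: Δ = 2!·0!·6!/9! = 1/252; Racah Σ t=1..1: t=1:−1/48 = -1/48; ⇒ 3j(1 4 3; 0 -1 1)² = 5/84, sgn -1
B: Δ = 2!·0!·6!/9! = 1/252; Racah Σ t=2..2: t=2:+1/1440 = 1/1440; ⇒ 3j(1 4 3; -1 -2 3)² = 1/252, sgn +1
I_A²/I_B² = (5/84)/(1/252) = 15/1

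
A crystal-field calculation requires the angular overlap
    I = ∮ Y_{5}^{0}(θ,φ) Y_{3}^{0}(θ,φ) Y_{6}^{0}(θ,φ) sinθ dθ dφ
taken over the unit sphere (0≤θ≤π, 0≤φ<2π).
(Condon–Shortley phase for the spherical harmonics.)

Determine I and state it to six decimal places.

0.145631

Rules hold: Σm=0, L=14 even, 2≤6≤8.
N = 11·7·13 = 1001
Δ = 2!·8!·4!/15! = 1/675675
Racah Σ t=0..2: t=0:+1/8640 t=1:−1/2304 t=2:+1/8640 = -7/34560
⇒ 3j(5 3 6; 0 0 0)² = 7/429, sgn -1
(m-triple is (0,0,0) — same symbol as above.)
4πI² = N·(3j₀)²·(3jₘ)² = 343/1287
I = +1·√(0.266511/4π) = 0.14563067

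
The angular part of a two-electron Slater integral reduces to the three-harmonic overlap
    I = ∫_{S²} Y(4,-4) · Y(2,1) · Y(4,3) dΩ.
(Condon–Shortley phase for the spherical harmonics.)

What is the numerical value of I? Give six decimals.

0.198645

Checks pass: Σm=0; 10 even; l₃=4∈[2,6].
(2·4+1)(2·2+1)(2·4+1) = 405
Δ: 2! 6! 2! / 11! → 1/13860
sum: t=0:+1/192 t=1:−1/36 t=2:+1/192 = -5/288
3j²(4 2 4; 0 0 0) = Δ·Π!·Σ² = 20/693  (sign -1)
sum: t=2:+1/1440 = 1/1440
3j²(4 2 4; -4 1 3) = Δ·Π!·Σ² = 7/165  (sign -1)
combine: 4πI² = 405·20/693·7/165 = 60/121
take √, sign +1: I = 0.19864517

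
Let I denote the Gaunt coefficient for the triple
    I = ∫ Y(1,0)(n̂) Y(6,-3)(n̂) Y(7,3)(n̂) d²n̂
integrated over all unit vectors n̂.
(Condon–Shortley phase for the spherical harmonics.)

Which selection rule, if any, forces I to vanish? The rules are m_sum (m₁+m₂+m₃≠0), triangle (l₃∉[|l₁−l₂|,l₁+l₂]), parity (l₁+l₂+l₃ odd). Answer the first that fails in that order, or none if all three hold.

none

Σmᵢ = 0  ✓
l₃∈[|l₁−l₂|,l₁+l₂]=[5,7], have l₃=7  ✓
Σlᵢ = 14 ⇒ even  ✓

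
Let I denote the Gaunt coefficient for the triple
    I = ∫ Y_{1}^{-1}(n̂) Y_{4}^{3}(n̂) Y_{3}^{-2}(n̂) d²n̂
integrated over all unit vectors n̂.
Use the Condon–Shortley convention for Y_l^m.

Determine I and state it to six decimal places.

-0.282095

m-sum 0 ✓  L=8 even ✓  3≤3≤5 ✓
Π(2lᵢ+1) = 3×9×7 = 189
triangle coeff Δ(1,4,3) = 1/252
Σ_t [1,1]: t=1:−1/36 = -1/36
(3j)²=4/63 [(1 4 3; 0 0 0)], sign=+1
Σ_t [2,2]: t=2:+1/240 = 1/240
(3j)²=1/12 [(1 4 3; -1 3 -2)], sign=-1
⇒ 4πI² = 1/1
I = (-1)√(1/1/(4π)) = -0.28209479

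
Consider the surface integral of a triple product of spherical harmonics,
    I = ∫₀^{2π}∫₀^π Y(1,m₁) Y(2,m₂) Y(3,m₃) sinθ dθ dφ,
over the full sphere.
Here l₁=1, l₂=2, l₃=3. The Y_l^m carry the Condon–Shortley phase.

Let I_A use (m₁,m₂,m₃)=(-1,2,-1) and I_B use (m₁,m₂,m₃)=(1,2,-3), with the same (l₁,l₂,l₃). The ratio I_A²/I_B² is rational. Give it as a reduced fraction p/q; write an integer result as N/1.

l's match ⇒ only the (l;m) 3-j factors differ between A and B.
A: triangle coeff Δ(1,2,3) = 1/105; Σ_t [0,0]: t=0:+1/48 = 1/48; (3j)²=1/105 [(1 2 3; -1 2 -1)], sign=+1
B: triangle coeff Δ(1,2,3) = 1/105; Σ_t [0,0]: t=0:+1/48 = 1/48; (3j)²=1/7 [(1 2 3; 1 2 -3)], sign=+1
I_A²/I_B² = (1/105)/(1/7) = 1/15

1/15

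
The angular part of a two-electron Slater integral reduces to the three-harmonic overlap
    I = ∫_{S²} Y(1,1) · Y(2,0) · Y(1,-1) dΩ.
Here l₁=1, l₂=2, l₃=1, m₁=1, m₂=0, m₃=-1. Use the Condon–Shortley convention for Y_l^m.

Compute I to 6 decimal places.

0.126157

Checks pass: Σm=0; 4 even; l₃=1∈[1,3].
(2·1+1)(2·2+1)(2·1+1) = 45
Δ: 2! 0! 2! / 5! → 1/30
sum: t=1:−1/1 = -1/1
3j²(1 2 1; 0 0 0) = Δ·Π!·Σ² = 2/15  (sign +1)
sum: t=0:+1/4 = 1/4
3j²(1 2 1; 1 0 -1) = Δ·Π!·Σ² = 1/30  (sign +1)
combine: 4πI² = 45·2/15·1/30 = 1/5
take √, sign +1: I = 0.12615663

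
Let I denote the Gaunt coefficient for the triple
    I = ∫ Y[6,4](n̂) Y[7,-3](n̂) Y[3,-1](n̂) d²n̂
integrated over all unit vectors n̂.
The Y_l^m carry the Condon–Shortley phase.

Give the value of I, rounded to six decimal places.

0.163772

Checks pass: Σm=0; 16 even; l₃=3∈[1,13].
(2·6+1)(2·7+1)(2·3+1) = 1365
Δ: 10! 2! 4! / 17! → 1/2042040
sum: t=4:+1/207360 t=5:−1/57600 t=6:+1/207360 = -1/129600
3j²(6 7 3; 0 0 0) = Δ·Π!·Σ² = 168/12155  (sign +1)
sum: t=0:+1/174182400 t=1:−1/2177280 t=2:+1/645120 = 191/174182400
3j²(6 7 3; 4 -3 -1) = Δ·Π!·Σ² = 36481/2042040  (sign +1)
combine: 4πI² = 1365·168/12155·36481/2042040 = 766101/2272985
take √, sign +1: I = 0.16377205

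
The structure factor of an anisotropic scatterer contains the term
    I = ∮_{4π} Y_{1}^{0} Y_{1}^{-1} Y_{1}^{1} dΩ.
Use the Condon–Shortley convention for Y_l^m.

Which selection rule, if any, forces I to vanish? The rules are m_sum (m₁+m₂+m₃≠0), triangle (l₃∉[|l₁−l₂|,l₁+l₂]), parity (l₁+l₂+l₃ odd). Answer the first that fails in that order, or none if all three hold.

m₁+m₂+m₃ = 0 − 1 + 1 = 0  ✓
triangle: |1−1|=0 ≤ l₃=1 ≤ 1+1=2  ✓
parity: l₁+l₂+l₃ = 3 is odd  ✗

parity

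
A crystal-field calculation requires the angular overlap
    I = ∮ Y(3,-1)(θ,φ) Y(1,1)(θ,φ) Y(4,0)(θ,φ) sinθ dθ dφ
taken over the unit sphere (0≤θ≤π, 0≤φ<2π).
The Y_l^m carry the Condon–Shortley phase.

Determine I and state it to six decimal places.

m-sum 0 ✓  L=8 even ✓  2≤4≤4 ✓
Π(2lᵢ+1) = 7×3×9 = 189
triangle coeff Δ(3,1,4) = 1/252
Σ_t [0,0]: t=0:+1/36 = 1/36
(3j)²=4/63 [(3 1 4; 0 0 0)], sign=+1
Σ_t [0,0]: t=0:+1/96 = 1/96
(3j)²=1/42 [(3 1 4; -1 1 0)], sign=+1
⇒ 4πI² = 2/7
I = (+1)√(2/7/(4π)) = 0.15078601

0.150786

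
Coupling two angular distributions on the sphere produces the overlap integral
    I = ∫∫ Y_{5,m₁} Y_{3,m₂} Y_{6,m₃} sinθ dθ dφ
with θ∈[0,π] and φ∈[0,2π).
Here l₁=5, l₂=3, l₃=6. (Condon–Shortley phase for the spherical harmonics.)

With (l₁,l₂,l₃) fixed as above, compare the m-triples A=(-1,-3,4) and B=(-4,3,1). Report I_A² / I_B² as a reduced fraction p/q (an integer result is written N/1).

7/1

Same 5,3,6: normalisation and zero-m 3j drop out of the ratio.
A: Δ: 2! 8! 4! / 15! → 1/675675; sum: t=0:+1/69120 = 1/69120; 3j²(5 3 6; -1 -3 4) = Δ·Π!·Σ² = 4/143  (sign +1)
B: Δ: 2! 8! 4! / 15! → 1/675675; sum: t=2:+1/241920 = 1/241920; 3j²(5 3 6; -4 3 1) = Δ·Π!·Σ² = 4/1001  (sign -1)
I_A²/I_B² = (4/143)/(4/1001) = 7/1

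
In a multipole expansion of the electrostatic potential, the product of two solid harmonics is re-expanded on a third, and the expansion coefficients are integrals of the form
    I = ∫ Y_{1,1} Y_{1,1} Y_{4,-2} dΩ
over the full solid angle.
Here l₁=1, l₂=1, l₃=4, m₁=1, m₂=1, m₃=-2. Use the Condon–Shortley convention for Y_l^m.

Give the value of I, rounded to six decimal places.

0.000000

|1−1|≤4≤1+1 violated ⇒ I = 0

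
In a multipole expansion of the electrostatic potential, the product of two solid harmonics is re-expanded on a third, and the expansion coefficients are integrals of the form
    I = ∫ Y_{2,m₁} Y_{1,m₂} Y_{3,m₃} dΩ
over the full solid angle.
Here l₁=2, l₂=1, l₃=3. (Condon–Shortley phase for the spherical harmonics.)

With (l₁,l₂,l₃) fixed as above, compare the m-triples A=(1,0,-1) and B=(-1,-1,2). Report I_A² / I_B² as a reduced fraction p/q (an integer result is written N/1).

Same 2,1,3: normalisation and zero-m 3j drop out of the ratio.
A: Δ: 0! 4! 2! / 7! → 1/105; sum: t=0:+1/6 = 1/6; 3j²(2 1 3; 1 0 -1) = Δ·Π!·Σ² = 8/105  (sign +1)
B: Δ: 0! 4! 2! / 7! → 1/105; sum: t=0:+1/12 = 1/12; 3j²(2 1 3; -1 -1 2) = Δ·Π!·Σ² = 2/21  (sign -1)
I_A²/I_B² = (8/105)/(2/21) = 4/5

4/5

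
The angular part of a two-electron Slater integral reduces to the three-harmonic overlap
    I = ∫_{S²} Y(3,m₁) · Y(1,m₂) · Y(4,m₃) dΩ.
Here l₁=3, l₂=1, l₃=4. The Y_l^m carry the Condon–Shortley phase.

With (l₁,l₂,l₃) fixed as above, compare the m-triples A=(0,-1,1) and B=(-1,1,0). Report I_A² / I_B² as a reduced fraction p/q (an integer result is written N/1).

Shared (l₁,l₂,l₃)=(3,1,4): N and (l;000)² cancel in I_A²/I_B².
A: Δ = 0!·6!·2!/9! = 1/252; Racah Σ t=0..0: t=0:+1/72 = 1/72; ⇒ 3j(3 1 4; 0 -1 1)² = 5/126, sgn -1
B: Δ = 0!·6!·2!/9! = 1/252; Racah Σ t=0..0: t=0:+1/96 = 1/96; ⇒ 3j(3 1 4; -1 1 0)² = 1/42, sgn +1
I_A²/I_B² = (5/126)/(1/42) = 5/3

5/3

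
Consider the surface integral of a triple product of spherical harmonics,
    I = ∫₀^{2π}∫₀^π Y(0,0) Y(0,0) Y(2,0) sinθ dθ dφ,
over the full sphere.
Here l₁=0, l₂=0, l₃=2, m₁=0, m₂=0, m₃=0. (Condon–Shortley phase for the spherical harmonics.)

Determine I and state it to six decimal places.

0.000000

|0−0|≤2≤0+0 violated ⇒ I = 0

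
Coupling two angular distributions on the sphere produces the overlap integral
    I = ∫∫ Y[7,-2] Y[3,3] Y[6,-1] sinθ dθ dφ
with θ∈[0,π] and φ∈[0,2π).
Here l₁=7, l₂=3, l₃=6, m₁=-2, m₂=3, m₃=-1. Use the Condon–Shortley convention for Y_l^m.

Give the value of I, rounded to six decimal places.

-0.170823

Rules hold: Σm=0, L=16 even, 4≤6≤10.
N = 15·7·13 = 1365
Δ = 4!·10!·2!/17! = 1/2042040
Racah Σ t=1..3: t=1:−1/207360 t=2:+1/57600 t=3:−1/207360 = 1/129600
⇒ 3j(7 3 6; 0 0 0)² = 168/12155, sgn +1
Racah Σ t=4..4: t=4:+1/691200 = 1/691200
⇒ 3j(7 3 6; -2 3 -1)² = 189/9724, sgn -1
4πI² = N·(3j₀)²·(3jₘ)² = 166698/454597
I = -1·√(0.366694/4π) = -0.17082325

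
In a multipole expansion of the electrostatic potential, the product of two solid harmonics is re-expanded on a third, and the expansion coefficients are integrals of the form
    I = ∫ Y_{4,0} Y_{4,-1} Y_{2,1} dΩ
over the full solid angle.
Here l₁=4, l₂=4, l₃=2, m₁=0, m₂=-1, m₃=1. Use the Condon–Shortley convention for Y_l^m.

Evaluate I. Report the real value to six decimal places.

-0.044869

m-sum 0 ✓  L=10 even ✓  0≤2≤8 ✓
Π(2lᵢ+1) = 9×9×5 = 405
triangle coeff Δ(4,4,2) = 1/13860
Σ_t [2,4]: t=2:+1/192 t=3:−1/36 t=4:+1/192 = -5/288
(3j)²=20/693 [(4 4 2; 0 0 0)], sign=-1
Σ_t [2,3]: t=2:+1/96 t=3:−1/72 = -1/288
(3j)²=1/462 [(4 4 2; 0 -1 1)], sign=+1
⇒ 4πI² = 150/5929
I = (-1)√(150/5929/(4π)) = -0.04486937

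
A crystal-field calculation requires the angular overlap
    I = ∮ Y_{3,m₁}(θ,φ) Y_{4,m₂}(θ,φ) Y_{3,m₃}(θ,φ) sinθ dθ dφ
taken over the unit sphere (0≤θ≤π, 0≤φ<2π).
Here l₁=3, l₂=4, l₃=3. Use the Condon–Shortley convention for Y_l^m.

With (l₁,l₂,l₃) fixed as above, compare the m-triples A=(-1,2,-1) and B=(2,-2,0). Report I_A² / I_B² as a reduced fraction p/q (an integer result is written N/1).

l's match ⇒ only the (l;m) 3-j factors differ between A and B.
A: triangle coeff Δ(3,4,3) = 1/34650; Σ_t [2,4]: t=2:+1/192 t=3:−1/36 t=4:+1/192 = -5/288; (3j)²=20/693 [(3 4 3; -1 2 -1)], sign=-1
B: triangle coeff Δ(3,4,3) = 1/34650; Σ_t [0,1]: t=0:+1/96 t=1:−1/72 = -1/288; (3j)²=1/462 [(3 4 3; 2 -2 0)], sign=+1
I_A²/I_B² = (20/693)/(1/462) = 40/3

40/3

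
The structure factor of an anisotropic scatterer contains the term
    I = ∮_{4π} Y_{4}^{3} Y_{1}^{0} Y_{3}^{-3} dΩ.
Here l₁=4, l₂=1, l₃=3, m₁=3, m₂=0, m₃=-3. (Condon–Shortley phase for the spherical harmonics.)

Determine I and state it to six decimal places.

Rules hold: Σm=0, L=8 even, 3≤3≤5.
N = 9·3·7 = 189
Δ = 2!·6!·0!/9! = 1/252
Racah Σ t=1..1: t=1:−1/36 = -1/36
⇒ 3j(4 1 3; 0 0 0)² = 4/63, sgn +1
Racah Σ t=1..1: t=1:−1/720 = -1/720
⇒ 3j(4 1 3; 3 0 -3)² = 1/36, sgn -1
4πI² = N·(3j₀)²·(3jₘ)² = 1/3
I = -1·√(0.333333/4π) = -0.16286750

-0.162868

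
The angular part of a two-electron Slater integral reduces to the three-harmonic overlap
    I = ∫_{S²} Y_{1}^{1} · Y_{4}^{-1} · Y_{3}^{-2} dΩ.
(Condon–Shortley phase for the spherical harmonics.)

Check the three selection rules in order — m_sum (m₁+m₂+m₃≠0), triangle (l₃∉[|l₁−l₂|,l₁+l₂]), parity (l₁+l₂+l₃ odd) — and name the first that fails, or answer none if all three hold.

azimuthal sum: 1 − 1 − 2 = -2  ✗
3 ≤ 3 ≤ 5 (triangle on l)
L = 1 + 4 + 3 = 8 (even)

m_sum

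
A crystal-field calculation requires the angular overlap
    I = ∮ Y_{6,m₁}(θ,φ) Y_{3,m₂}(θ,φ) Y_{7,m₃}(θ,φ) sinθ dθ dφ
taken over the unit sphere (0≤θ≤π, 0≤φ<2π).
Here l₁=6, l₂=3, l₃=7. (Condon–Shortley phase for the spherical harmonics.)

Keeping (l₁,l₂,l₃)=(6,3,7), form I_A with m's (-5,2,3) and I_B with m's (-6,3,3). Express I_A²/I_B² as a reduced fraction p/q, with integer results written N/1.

361/18

l's match ⇒ only the (l;m) 3-j factors differ between A and B.
A: triangle coeff Δ(6,3,7) = 1/2042040; Σ_t [1,2]: t=1:−1/87091200 t=2:+1/4354560 = 19/87091200; (3j)²=361/37128 [(6 3 7; -5 2 3)], sign=+1
B: triangle coeff Δ(6,3,7) = 1/2042040; Σ_t [2,2]: t=2:+1/174182400 = 1/174182400; (3j)²=3/6188 [(6 3 7; -6 3 3)], sign=+1
I_A²/I_B² = (361/37128)/(3/6188) = 361/18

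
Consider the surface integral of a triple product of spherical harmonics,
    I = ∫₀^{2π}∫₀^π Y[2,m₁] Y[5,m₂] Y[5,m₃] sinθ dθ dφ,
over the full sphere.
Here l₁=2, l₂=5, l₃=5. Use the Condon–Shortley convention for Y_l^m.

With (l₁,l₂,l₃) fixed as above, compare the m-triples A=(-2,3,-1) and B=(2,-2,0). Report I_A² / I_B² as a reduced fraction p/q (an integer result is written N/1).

4/5

Shared (l₁,l₂,l₃)=(2,5,5): N and (l;000)² cancel in I_A²/I_B².
A: Δ = 2!·2!·8!/13! = 1/38610; Racah Σ t=2..2: t=2:+1/5760 = 1/5760; ⇒ 3j(2 5 5; -2 3 -1)² = 56/2145, sgn +1
B: Δ = 2!·2!·8!/13! = 1/38610; Racah Σ t=0..0: t=0:+1/2880 = 1/2880; ⇒ 3j(2 5 5; 2 -2 0)² = 14/429, sgn -1
I_A²/I_B² = (56/2145)/(14/429) = 4/5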